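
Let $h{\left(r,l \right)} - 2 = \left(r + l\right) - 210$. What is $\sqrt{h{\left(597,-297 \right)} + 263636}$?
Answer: $4 \sqrt{16483} \approx 513.54$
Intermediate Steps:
$h{\left(r,l \right)} = -208 + l + r$ ($h{\left(r,l \right)} = 2 - \left(210 - l - r\right) = 2 + \left(-210 + l + r\right) = -208 + l + r$)
$\sqrt{h{\left(597,-297 \right)} + 263636} = \sqrt{\left(-208 - 297 + 597\right) + 263636} = \sqrt{92 + 263636} = \sqrt{263728} = 4 \sqrt{16483}$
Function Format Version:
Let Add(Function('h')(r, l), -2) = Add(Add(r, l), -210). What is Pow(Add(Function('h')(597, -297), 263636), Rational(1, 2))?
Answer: Mul(4, Pow(16483, Rational(1, 2))) ≈ 513.54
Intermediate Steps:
Function('h')(r, l) = Add(-208, l, r) (Function('h')(r, l) = Add(2, Add(Add(r, l), -210)) = Add(2, Add(Add(l, r), -210)) = Add(2, Add(-210, l, r)) = Add(-208, l, r))
Pow(Add(Function('h')(597, -297), 263636), Rational(1, 2)) = Pow(Add(Add(-208, -297, 597), 263636), Rational(1, 2)) = Pow(Add(92, 263636), Rational(1, 2)) = Pow(263728, Rational(1, 2)) = Mul(4, Pow(16483, Rational(1, 2)))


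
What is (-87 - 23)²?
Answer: 12100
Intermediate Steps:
(-87 - 23)² = (-110)² = 12100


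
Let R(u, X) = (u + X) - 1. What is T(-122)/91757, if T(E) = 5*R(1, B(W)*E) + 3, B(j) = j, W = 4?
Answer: -2437/91757 ≈ -0.026559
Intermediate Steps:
R(u, X) = -1 + X + u (R(u, X) = (X + u) - 1 = -1 + X + u)
T(E) = 3 + 20*E (T(E) = 5*(-1 + 4*E + 1) + 3 = 5*(4*E) + 3 = 20*E + 3 = 3 + 20*E)
T(-122)/91757 = (3 + 20*(-122))/91757 = (3 - 2440)*(1/91757) = -2437*1/91757 = -2437/91757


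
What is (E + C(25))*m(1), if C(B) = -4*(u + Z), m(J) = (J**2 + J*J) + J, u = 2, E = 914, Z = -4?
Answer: 2766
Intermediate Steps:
m(J) = J + 2*J**2 (m(J) = (J**2 + J**2) + J = 2*J**2 + J = J + 2*J**2)
C(B) = 8 (C(B) = -4*(2 - 4) = -4*(-2) = 8)
(E + C(25))*m(1) = (914 + 8)*(1*(1 + 2*1)) = 922*(1*(1 + 2)) = 922*(1*3) = 922*3 = 2766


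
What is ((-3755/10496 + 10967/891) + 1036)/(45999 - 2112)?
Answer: 890942693/37311674112 ≈ 0.023878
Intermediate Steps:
((-3755/10496 + 10967/891) + 1036)/(45999 - 2112) = ((-3755*1/10496 + 10967*(1/891)) + 1036)/43887 = ((-3755/10496 + 997/81) + 1036)*(1/43887) = (10160357/850176 + 1036)*(1/43887) = (890942693/850176)*(1/43887) = 890942693/37311674112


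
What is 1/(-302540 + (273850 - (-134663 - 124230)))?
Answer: 1/230203 ≈ 4.3440e-6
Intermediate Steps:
1/(-302540 + (273850 - (-134663 - 124230))) = 1/(-302540 + (273850 - 1*(-258893))) = 1/(-302540 + (273850 + 258893)) = 1/(-302540 + 532743) = 1/230203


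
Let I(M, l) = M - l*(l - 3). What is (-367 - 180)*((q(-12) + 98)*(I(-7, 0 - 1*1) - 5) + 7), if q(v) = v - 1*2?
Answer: 731339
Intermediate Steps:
q(v) = -2 + v (q(v) = v - 2 = -2 + v)
I(M, l) = M - l*(-3 + l)
(-367 - 180)*((q(-12) + 98)*(I(-7, 0 - 1*1) - 5) + 7) = (-367 - 180)*(((-2 - 12) + 98)*((-7 - (0 - 1*1)**2 + 3*(0 - 1*1)) - 5) + 7) = -547*((-14 + 98)*((-7 - (0 - 1)**2 + 3*(0 - 1)) - 5) + 7) = -547*(84*((-7 - 1*(-1)**2 + 3*(-1)) - 5) + 7) = -547*(84*((-7 - 1*1 - 3) - 5) + 7) = -547*(84*((-7 - 1 - 3) - 5) + 7) = -547*(84*(-11 - 5) + 7) = -547*(84*(-16) + 7) = -547*(-1344 + 7) = -547*(-1337) = 731339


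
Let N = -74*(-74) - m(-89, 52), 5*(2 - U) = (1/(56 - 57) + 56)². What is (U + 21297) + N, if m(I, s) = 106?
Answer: 26064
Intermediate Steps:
U = -603 (U = 2 - (1/(56 - 57) + 56)²/5 = 2 - (1/(-1) + 56)²/5 = 2 - (-1 + 56)²/5 = 2 - ⅕*55² = 2 - ⅕*3025 = 2 - 605 = -603)
N = 5370 (N = -74*(-74) - 1*106 = 5476 - 106 = 5370)
(U + 21297) + N = (-603 + 21297) + 5370 = 20694 + 5370 = 26064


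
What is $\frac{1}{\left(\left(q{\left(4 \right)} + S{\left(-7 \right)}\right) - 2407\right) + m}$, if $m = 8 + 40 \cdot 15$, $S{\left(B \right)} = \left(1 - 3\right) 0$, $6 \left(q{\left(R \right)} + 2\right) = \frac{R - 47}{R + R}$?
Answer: $- \frac{48}{86491} \approx -0.00055497$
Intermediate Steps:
$q{\left(R \right)} = -2 + \frac{-47 + R}{12 R}$ ($q{\left(R \right)} = -2 + \frac{\left(R - 47\right) \frac{1}{R + R}}{6} = -2 + \frac{\left(-47 + R\right) \frac{1}{2 R}}{6} = -2 + \frac{\frac{1}{2} \frac{1}{R} \left(-47 + R\right)}{6} = -2 + \frac{-47 + R}{12 R}$)
$S{\left(B \right)} = 0$ ($S{\left(B \right)} = \left(-2\right) 0 = 0$)
$m = 608$ ($m = 8 + 600 = 608$)
$\frac{1}{\left(\left(q{\left(4 \right)} + S{\left(-7 \right)}\right) - 2407\right) + m} = \frac{1}{\left(\left(\frac{-47 - 92}{12 \cdot 4} + 0\right) - 2407\right) + 608} = \frac{1}{\left(\left(\frac{1}{12} \cdot \frac{1}{4} \left(-47 - 92\right) + 0\right) - 2407\right) + 608} = \frac{1}{\left(\left(\frac{1}{12} \cdot \frac{1}{4} \left(-139\right) + 0\right) - 2407\right) + 608} = \frac{1}{\left(\left(- \frac{139}{48} + 0\right) - 2407\right) + 608} = \frac{1}{\left(- \frac{139}{48} - 2407\right) + 608} = \frac{1}{- \frac{115675}{48} + 608} = \frac{1}{- \frac{86491}{48}} = - \frac{48}{86491}$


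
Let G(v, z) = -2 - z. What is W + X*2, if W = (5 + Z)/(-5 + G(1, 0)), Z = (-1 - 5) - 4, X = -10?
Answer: -135/7 ≈ -19.286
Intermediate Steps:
Z = -10 (Z = -6 - 4 = -10)
W = 5/7 (W = (5 - 10)/(-5 + (-2 - 1*0)) = -5/(-5 + (-2 + 0)) = -5/(-5 - 2) = -5/(-7) = -5*(-⅐) = 5/7 ≈ 0.71429)
W + X*2 = 5/7 - 10*2 = 5/7 - 20 = -135/7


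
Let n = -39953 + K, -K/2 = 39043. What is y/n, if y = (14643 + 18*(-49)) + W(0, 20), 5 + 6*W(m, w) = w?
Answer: -27527/236078 ≈ -0.11660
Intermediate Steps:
K = -78086 (K = -2*39043 = -78086)
W(m, w) = -⅚ + w/6
y = 27527/2 (y = (14643 + 18*(-49)) + (-⅚ + (⅙)*20) = (14643 - 882) + (-⅚ + 10/3) = 13761 + 5/2 = 27527/2 ≈ 13764.)
n = -118039 (n = -39953 - 78086 = -118039)
y/n = (27527/2)/(-118039) = (27527/2)*(-1/118039) = -27527/236078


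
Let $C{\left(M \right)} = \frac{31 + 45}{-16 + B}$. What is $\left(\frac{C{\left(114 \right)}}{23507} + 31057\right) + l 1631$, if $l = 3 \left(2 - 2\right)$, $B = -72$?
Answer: $\frac{16061251759}{517154} \approx 31057.0$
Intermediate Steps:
$C{\left(M \right)} = - \frac{19}{22}$ ($C{\left(M \right)} = \frac{31 + 45}{-16 - 72} = \frac{76}{-88} = 76 \left(- \frac{1}{88}\right) = - \frac{19}{22}$)
$l = 0$ ($l = 3 \cdot 0 = 0$)
$\left(\frac{C{\left(114 \right)}}{23507} + 31057\right) + l 1631 = \left(- \frac{19}{22 \cdot 23507} + 31057\right) + 0 \cdot 1631 = \left(\left(- \frac{19}{22}\right) \frac{1}{23507} + 31057\right) + 0 = \left(- \frac{19}{517154} + 31057\right) + 0 = \frac{16061251759}{517154} + 0 = \frac{16061251759}{517154}$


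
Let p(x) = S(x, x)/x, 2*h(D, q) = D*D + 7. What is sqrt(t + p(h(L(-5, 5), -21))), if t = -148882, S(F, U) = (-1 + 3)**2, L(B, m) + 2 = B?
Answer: 33*I*sqrt(6699)/7 ≈ 385.85*I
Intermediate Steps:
L(B, m) = -2 + B
S(F, U) = 4 (S(F, U) = 2**2 = 4)
h(D, q) = 7/2 + D**2/2 (h(D, q) = (D*D + 7)/2 = (D**2 + 7)/2 = (7 + D**2)/2 = 7/2 + D**2/2)
p(x) = 4/x
sqrt(t + p(h(L(-5, 5), -21))) = sqrt(-148882 + 4/(7/2 + (-2 - 5)**2/2)) = sqrt(-148882 + 4/(7/2 + (1/2)*(-7)**2)) = sqrt(-148882 + 4/(7/2 + (1/2)*49)) = sqrt(-148882 + 4/(7/2 + 49/2)) = sqrt(-148882 + 4/28) = sqrt(-148882 + 4*(1/28)) = sqrt(-148882 + 1/7) = sqrt(-1042173/7) = 33*I*sqrt(6699)/7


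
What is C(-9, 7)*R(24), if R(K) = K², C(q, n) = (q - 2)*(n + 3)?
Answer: -63360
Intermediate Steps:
C(q, n) = (-2 + q)*(3 + n)
C(-9, 7)*R(24) = (-6 - 2*7 + 3*(-9) + 7*(-9))*24² = (-6 - 14 - 27 - 63)*576 = -110*576 = -63360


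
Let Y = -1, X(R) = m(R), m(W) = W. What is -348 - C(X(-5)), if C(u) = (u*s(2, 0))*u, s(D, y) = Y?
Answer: -323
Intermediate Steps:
X(R) = R
s(D, y) = -1
C(u) = -u² (C(u) = (u*(-1))*u = (-u)*u = -u²)
-348 - C(X(-5)) = -348 - (-1)*(-5)² = -348 - (-1)*25 = -348 - 1*(-25) = -348 + 25 = -323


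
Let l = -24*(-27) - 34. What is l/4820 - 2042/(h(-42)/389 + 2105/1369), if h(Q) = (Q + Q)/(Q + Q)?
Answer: -1310249807161/988357870 ≈ -1325.7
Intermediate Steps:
h(Q) = 1 (h(Q) = (2*Q)/((2*Q)) = (2*Q)*(1/(2*Q)) = 1)
l = 614 (l = 648 - 34 = 614)
l/4820 - 2042/(h(-42)/389 + 2105/1369) = 614/4820 - 2042/(1/389 + 2105/1369) = 614*(1/4820) - 2042/(1*(1/389) + 2105*(1/1369)) = 307/2410 - 2042/(1/389 + 2105/1369) = 307/2410 - 2042/820214/532541 = 307/2410 - 2042*532541/820214 = 307/2410 - 543724361/410107 = -1310249807161/988357870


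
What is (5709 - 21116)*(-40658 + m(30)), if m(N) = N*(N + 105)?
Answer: 564019456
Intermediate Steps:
m(N) = N*(105 + N)
(5709 - 21116)*(-40658 + m(30)) = (5709 - 21116)*(-40658 + 30*(105 + 30)) = -15407*(-40658 + 30*135) = -15407*(-40658 + 4050) = -15407*(-36608) = 564019456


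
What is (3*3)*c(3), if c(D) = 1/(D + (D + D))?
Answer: 1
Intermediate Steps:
c(D) = 1/(3*D) (c(D) = 1/(D + 2*D) = 1/(3*D))
(3*3)*c(3) = (3*3)*((⅓)/3) = 9*((⅓)*(⅓)) = 9*(⅑) = 1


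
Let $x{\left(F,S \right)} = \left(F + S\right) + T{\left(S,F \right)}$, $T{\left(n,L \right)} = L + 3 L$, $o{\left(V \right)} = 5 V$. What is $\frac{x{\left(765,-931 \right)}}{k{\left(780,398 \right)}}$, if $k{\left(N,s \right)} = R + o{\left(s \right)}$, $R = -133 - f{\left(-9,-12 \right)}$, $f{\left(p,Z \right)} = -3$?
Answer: $\frac{1447}{930} \approx 1.5559$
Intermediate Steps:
$T{\left(n,L \right)} = 4 L$
$R = -130$ ($R = -133 - -3 = -133 + 3 = -130$)
$x{\left(F,S \right)} = S + 5 F$ ($x{\left(F,S \right)} = \left(F + S\right) + 4 F = S + 5 F$)
$k{\left(N,s \right)} = -130 + 5 s$
$\frac{x{\left(765,-931 \right)}}{k{\left(780,398 \right)}} = \frac{-931 + 5 \cdot 765}{-130 + 5 \cdot 398} = \frac{-931 + 3825}{-130 + 1990} = \frac{2894}{1860} = 2894 \cdot \frac{1}{1860} = \frac{1447}{930}$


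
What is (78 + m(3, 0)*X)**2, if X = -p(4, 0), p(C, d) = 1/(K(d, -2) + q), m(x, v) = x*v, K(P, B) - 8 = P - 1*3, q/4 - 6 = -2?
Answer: 6084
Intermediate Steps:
q = 16 (q = 24 + 4*(-2) = 24 - 8 = 16)
K(P, B) = 5 + P (K(P, B) = 8 + (P - 1*3) = 8 + (P - 3) = 8 + (-3 + P) = 5 + P)
m(x, v) = v*x
p(C, d) = 1/(21 + d) (p(C, d) = 1/((5 + d) + 16) = 1/(21 + d))
X = -1/21 (X = -1/(21 + 0) = -1/21 ≈ -0.047619)
(78 + m(3, 0)*X)**2 = (78 + (0*3)*(-1/21))**2 = (78 + 0*(-1/21))**2 = (78 + 0)**2 = 78**2 = 6084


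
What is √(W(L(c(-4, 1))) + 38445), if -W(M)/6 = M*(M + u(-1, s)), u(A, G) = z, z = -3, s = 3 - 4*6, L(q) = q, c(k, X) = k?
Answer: 3*√4253 ≈ 195.65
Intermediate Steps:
s = -21 (s = 3 - 24 = -21)
u(A, G) = -3
W(M) = -6*M*(-3 + M) (W(M) = -6*M*(M - 3) = -6*M*(-3 + M))
√(W(L(c(-4, 1))) + 38445) = √(6*(-4)*(3 - 1*(-4)) + 38445) = √(6*(-4)*(3 + 4) + 38445) = √(6*(-4)*7 + 38445) = √(-168 + 38445) = √38277 = 3*√4253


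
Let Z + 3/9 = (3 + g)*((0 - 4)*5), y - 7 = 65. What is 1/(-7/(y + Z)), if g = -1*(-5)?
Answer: 265/21 ≈ 12.619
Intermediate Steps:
g = 5
y = 72 (y = 7 + 65 = 72)
Z = -481/3 (Z = -1/3 + (3 + 5)*((0 - 4)*5) = -1/3 + 8*(-4*5) = -1/3 + 8*(-20) = -1/3 - 160 = -481/3 ≈ -160.33)
1/(-7/(y + Z)) = 1/(-7/(72 - 481/3)) = 1/(-7/(-265/3)) = 1/(-3/265*(-7)) = 1/(21/265) = 265/21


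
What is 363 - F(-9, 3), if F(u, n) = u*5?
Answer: 408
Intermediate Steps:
F(u, n) = 5*u
363 - F(-9, 3) = 363 - 5*(-9) = 363 - 1*(-45) = 363 + 45 = 408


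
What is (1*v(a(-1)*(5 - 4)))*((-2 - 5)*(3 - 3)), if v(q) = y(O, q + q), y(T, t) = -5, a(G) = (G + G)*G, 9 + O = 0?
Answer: 0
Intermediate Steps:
O = -9 (O = -9 + 0 = -9)
a(G) = 2*G**2 (a(G) = (2*G)*G = 2*G**2)
v(q) = -5
(1*v(a(-1)*(5 - 4)))*((-2 - 5)*(3 - 3)) = (1*(-5))*((-2 - 5)*(3 - 3)) = -(-35)*0 = -5*0 = 0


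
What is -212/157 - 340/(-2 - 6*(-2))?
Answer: -5550/157 ≈ -35.350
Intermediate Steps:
-212/157 - 340/(-2 - 6*(-2)) = -212*1/157 - 340/(-2 + 12) = -212/157 - 340/10 = -212/157 - 340*⅒ = -212/157 - 34 = -5550/157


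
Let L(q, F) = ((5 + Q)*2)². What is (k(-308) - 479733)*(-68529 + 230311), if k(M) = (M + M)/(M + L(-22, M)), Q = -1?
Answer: -4734317102138/61 ≈ -7.7612e+10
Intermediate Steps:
L(q, F) = 64 (L(q, F) = ((5 - 1)*2)² = (4*2)² = 8² = 64)
k(M) = 2*M/(64 + M) (k(M) = (M + M)/(M + 64) = (2*M)/(64 + M) = 2*M/(64 + M))
(k(-308) - 479733)*(-68529 + 230311) = (2*(-308)/(64 - 308) - 479733)*(-68529 + 230311) = (2*(-308)/(-244) - 479733)*161782 = (2*(-308)*(-1/244) - 479733)*161782 = (154/61 - 479733)*161782 = -29263559/61*161782 = -4734317102138/61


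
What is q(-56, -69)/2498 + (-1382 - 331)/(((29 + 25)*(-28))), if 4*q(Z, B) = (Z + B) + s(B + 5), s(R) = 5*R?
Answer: 85643/78687 ≈ 1.0884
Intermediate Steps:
q(Z, B) = 25/4 + Z/4 + 3*B/2 (q(Z, B) = ((Z + B) + 5*(B + 5))/4 = ((B + Z) + 5*(5 + B))/4 = ((B + Z) + (25 + 5*B))/4 = (25 + Z + 6*B)/4 = 25/4 + Z/4 + 3*B/2)
q(-56, -69)/2498 + (-1382 - 331)/(((29 + 25)*(-28))) = (25/4 + (1/4)*(-56) + (3/2)*(-69))/2498 + (-1382 - 331)/(((29 + 25)*(-28))) = (25/4 - 14 - 207/2)*(1/2498) - 1713/(54*(-28)) = -445/4*1/2498 - 1713/(-1512) = -445/9992 - 1713*(-1/1512) = -445/9992 + 571/504 = 85643/78687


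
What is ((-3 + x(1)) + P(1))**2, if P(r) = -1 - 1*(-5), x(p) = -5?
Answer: 16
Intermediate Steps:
P(r) = 4 (P(r) = -1 + 5 = 4)
((-3 + x(1)) + P(1))**2 = ((-3 - 5) + 4)**2 = (-8 + 4)**2 = (-4)**2 = 16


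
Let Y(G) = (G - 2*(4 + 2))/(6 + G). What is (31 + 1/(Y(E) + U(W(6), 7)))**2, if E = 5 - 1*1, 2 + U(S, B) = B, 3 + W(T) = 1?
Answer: 430336/441 ≈ 975.82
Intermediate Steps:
W(T) = -2 (W(T) = -3 + 1 = -2)
U(S, B) = -2 + B
E = 4 (E = 5 - 1 = 4)
Y(G) = (-12 + G)/(6 + G) (Y(G) = (G - 2*6)/(6 + G) = (G - 12)/(6 + G) = (-12 + G)/(6 + G))
(31 + 1/(Y(E) + U(W(6), 7)))**2 = (31 + 1/((-12 + 4)/(6 + 4) + (-2 + 7)))**2 = (31 + 1/(-8/10 + 5))**2 = (31 + 1/((1/10)*(-8) + 5))**2 = (31 + 1/(-4/5 + 5))**2 = (31 + 1/(21/5))**2 = (31 + 5/21)**2 = (656/21)**2 = 430336/441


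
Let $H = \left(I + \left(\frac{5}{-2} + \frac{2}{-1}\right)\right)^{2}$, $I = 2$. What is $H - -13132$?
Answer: $\frac{52553}{4} \approx 13138.0$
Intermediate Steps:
$H = \frac{25}{4}$ ($H = \left(2 + \left(\frac{5}{-2} + \frac{2}{-1}\right)\right)^{2} = \left(2 + \left(5 \left(- \frac{1}{2}\right) + 2 \left(-1\right)\right)\right)^{2} = \left(2 - \frac{9}{2}\right)^{2} = \left(- \frac{5}{2}\right)^{2} = \frac{25}{4} \approx 6.25$)
$H - -13132 = \frac{25}{4} - -13132 = \frac{25}{4} + 13132 = \frac{52553}{4}$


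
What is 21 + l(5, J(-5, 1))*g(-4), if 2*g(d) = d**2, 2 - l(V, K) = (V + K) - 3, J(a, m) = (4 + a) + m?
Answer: 21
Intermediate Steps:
J(a, m) = 4 + a + m
l(V, K) = 5 - K - V (l(V, K) = 2 - ((V + K) - 3) = 2 - ((K + V) - 3) = 2 - (-3 + K + V) = 2 + (3 - K - V) = 5 - K - V)
g(d) = d**2/2
21 + l(5, J(-5, 1))*g(-4) = 21 + (5 - (4 - 5 + 1) - 1*5)*((1/2)*(-4)**2) = 21 + (5 - 1*0 - 5)*((1/2)*16) = 21 + (5 + 0 - 5)*8 = 21 + 0*8 = 21 + 0 = 21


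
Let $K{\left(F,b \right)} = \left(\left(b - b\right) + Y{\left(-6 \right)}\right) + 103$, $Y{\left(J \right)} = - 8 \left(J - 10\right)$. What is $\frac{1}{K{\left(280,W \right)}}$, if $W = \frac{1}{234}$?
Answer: $\frac{1}{231} \approx 0.004329$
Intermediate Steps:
$W = \frac{1}{234} \approx 0.0042735$
$Y{\left(J \right)} = 80 - 8 J$ ($Y{\left(J \right)} = - 8 \left(-10 + J\right) = 80 - 8 J$)
$K{\left(F,b \right)} = 231$ ($K{\left(F,b \right)} = \left(\left(b - b\right) + \left(80 - -48\right)\right) + 103 = \left(0 + \left(80 + 48\right)\right) + 103 = \left(0 + 128\right) + 103 = 128 + 103 = 231$)
$\frac{1}{K{\left(280,W \right)}} = \frac{1}{231}$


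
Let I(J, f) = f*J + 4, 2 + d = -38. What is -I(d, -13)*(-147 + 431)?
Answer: -148816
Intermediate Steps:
d = -40 (d = -2 - 38 = -40)
I(J, f) = 4 + J*f (I(J, f) = J*f + 4 = 4 + J*f)
-I(d, -13)*(-147 + 431) = -(4 - 40*(-13))*(-147 + 431) = -(4 + 520)*284 = -524*284 = -1*148816 = -148816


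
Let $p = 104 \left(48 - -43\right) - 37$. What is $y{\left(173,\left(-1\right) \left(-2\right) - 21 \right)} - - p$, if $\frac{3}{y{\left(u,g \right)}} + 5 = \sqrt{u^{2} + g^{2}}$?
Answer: $\frac{57061634}{6053} + \frac{3 \sqrt{30290}}{30265} \approx 9427.0$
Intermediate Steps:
$p = 9427$ ($p = 104 \left(48 + 43\right) - 37 = 104 \cdot 91 - 37 = 9464 - 37 = 9427$)
$y{\left(u,g \right)} = \frac{3}{-5 + \sqrt{g^{2} + u^{2}}}$ ($y{\left(u,g \right)} = \frac{3}{-5 + \sqrt{u^{2} + g^{2}}} = \frac{3}{-5 + \sqrt{g^{2} + u^{2}}}$)
$y{\left(173,\left(-1\right) \left(-2\right) - 21 \right)} - - p = \frac{3}{-5 + \sqrt{\left(\left(-1\right) \left(-2\right) - 21\right)^{2} + 173^{2}}} - \left(-1\right) 9427 = \frac{3}{-5 + \sqrt{\left(2 - 21\right)^{2} + 29929}} - -9427 = \frac{3}{-5 + \sqrt{\left(-19\right)^{2} + 29929}} + 9427 = \frac{3}{-5 + \sqrt{361 + 29929}} + 9427 = \frac{3}{-5 + \sqrt{30290}} + 9427 = 9427 + \frac{3}{-5 + \sqrt{30290}}$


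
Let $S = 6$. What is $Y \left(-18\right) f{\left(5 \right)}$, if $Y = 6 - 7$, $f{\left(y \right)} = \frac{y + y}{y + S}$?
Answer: $\frac{180}{11} \approx 16.364$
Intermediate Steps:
$f{\left(y \right)} = \frac{2 y}{6 + y}$ ($f{\left(y \right)} = \frac{y + y}{y + 6} = \frac{2 y}{6 + y}$)
$Y = -1$
$Y \left(-18\right) f{\left(5 \right)} = \left(-1\right) \left(-18\right) 2 \cdot 5 \frac{1}{6 + 5} = 18 \cdot 2 \cdot 5 \cdot \frac{1}{11} = 18 \cdot \frac{10}{11} = \frac{180}{11}$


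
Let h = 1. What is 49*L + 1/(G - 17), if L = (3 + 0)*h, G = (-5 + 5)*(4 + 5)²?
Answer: 2498/17 ≈ 146.94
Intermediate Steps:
G = 0 (G = 0*9² = 0*81 = 0)
L = 3 (L = (3 + 0)*1 = 3*1 = 3)
49*L + 1/(G - 17) = 49*3 + 1/(0 - 17) = 147 + 1/(-17) = 147 - 1/17 = 2498/17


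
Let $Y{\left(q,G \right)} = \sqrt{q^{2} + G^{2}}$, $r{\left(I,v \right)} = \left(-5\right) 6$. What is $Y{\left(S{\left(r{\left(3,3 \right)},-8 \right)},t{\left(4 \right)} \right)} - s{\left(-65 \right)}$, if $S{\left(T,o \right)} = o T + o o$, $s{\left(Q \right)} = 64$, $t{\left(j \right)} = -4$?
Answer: $-64 + 4 \sqrt{5777} \approx 240.03$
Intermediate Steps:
$r{\left(I,v \right)} = -30$
$S{\left(T,o \right)} = o^{2} + T o$ ($S{\left(T,o \right)} = T o + o^{2} = o^{2} + T o$)
$Y{\left(q,G \right)} = \sqrt{G^{2} + q^{2}}$
$Y{\left(S{\left(r{\left(3,3 \right)},-8 \right)},t{\left(4 \right)} \right)} - s{\left(-65 \right)} = \sqrt{\left(-4\right)^{2} + \left(- 8 \left(-30 - 8\right)\right)^{2}} - 64 = \sqrt{16 + \left(\left(-8\right) \left(-38\right)\right)^{2}} - 64 = \sqrt{16 + 304^{2}} - 64 = \sqrt{16 + 92416} - 64 = \sqrt{92432} - 64 = 4 \sqrt{5777} - 64 = -64 + 4 \sqrt{5777}$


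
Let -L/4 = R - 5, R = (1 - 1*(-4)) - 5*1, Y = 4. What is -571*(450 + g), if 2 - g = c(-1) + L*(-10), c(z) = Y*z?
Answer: -374576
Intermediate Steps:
c(z) = 4*z
R = 0 (R = (1 + 4) - 5 = 5 - 5 = 0)
L = 20 (L = -4*(0 - 5) = -4*(-5) = 20)
g = 206 (g = 2 - (4*(-1) + 20*(-10)) = 2 - (-4 - 200) = 2 - 1*(-204) = 2 + 204 = 206)
-571*(450 + g) = -571*(450 + 206) = -571*656 = -374576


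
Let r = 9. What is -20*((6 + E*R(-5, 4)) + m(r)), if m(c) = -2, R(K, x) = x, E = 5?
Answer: -480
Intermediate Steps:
-20*((6 + E*R(-5, 4)) + m(r)) = -20*((6 + 5*4) - 2) = -20*((6 + 20) - 2) = -20*(26 - 2) = -20*24 = -480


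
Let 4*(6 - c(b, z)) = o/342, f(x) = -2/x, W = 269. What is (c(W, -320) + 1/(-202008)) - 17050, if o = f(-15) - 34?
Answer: -154935870841/9090360 ≈ -17044.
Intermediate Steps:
o = -508/15 (o = -2/(-15) - 34 = -2*(-1/15) - 34 = 2/15 - 34 = -508/15 ≈ -33.867)
c(b, z) = 30907/5130 (c(b, z) = 6 - (-127)/(15*342) = 6 - 1/4*(-254/2565) = 6 + 127/5130 = 30907/5130)
(c(W, -320) + 1/(-202008)) - 17050 = (30907/5130 + 1/(-202008)) - 17050 = (30907/5130 - 1/202008) - 17050 = 54767159/9090360 - 17050 = -154935870841/9090360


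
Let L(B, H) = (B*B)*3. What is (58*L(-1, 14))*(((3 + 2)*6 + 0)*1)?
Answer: 5220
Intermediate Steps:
L(B, H) = 3*B² (L(B, H) = B²*3 = 3*B²)
(58*L(-1, 14))*(((3 + 2)*6 + 0)*1) = (58*(3*(-1)²))*(((3 + 2)*6 + 0)*1) = (58*(3*1))*((5*6 + 0)*1) = (58*3)*((30 + 0)*1) = 174*(30*1) = 174*30 = 5220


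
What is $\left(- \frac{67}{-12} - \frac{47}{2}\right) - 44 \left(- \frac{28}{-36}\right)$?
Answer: $- \frac{1877}{36} \approx -52.139$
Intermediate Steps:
$\left(- \frac{67}{-12} - \frac{47}{2}\right) - 44 \left(- \frac{28}{-36}\right) = \left(\left(-67\right) \left(- \frac{1}{12}\right) - \frac{47}{2}\right) - 44 \left(\left(-28\right) \left(- \frac{1}{36}\right)\right) = \left(\frac{67}{12} - \frac{47}{2}\right) - \frac{308}{9} = - \frac{215}{12} - \frac{308}{9} = - \frac{1877}{36}$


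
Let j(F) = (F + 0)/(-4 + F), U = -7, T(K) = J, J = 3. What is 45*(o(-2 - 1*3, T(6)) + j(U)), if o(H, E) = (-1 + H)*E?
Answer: -8595/11 ≈ -781.36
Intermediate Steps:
T(K) = 3
o(H, E) = E*(-1 + H)
j(F) = F/(-4 + F)
45*(o(-2 - 1*3, T(6)) + j(U)) = 45*(3*(-1 + (-2 - 1*3)) - 7/(-4 - 7)) = 45*(3*(-1 + (-2 - 3)) - 7/(-11)) = 45*(3*(-1 - 5) - 7*(-1/11)) = 45*(3*(-6) + 7/11) = 45*(-18 + 7/11) = 45*(-191/11) = -8595/11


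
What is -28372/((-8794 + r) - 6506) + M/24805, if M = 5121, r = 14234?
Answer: 8649103/322465 ≈ 26.822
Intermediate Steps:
-28372/((-8794 + r) - 6506) + M/24805 = -28372/((-8794 + 14234) - 6506) + 5121/24805 = -28372/(5440 - 6506) + 5121*(1/24805) = -28372/(-1066) + 5121/24805 = -28372*(-1/1066) + 5121/24805 = 346/13 + 5121/24805 = 8649103/322465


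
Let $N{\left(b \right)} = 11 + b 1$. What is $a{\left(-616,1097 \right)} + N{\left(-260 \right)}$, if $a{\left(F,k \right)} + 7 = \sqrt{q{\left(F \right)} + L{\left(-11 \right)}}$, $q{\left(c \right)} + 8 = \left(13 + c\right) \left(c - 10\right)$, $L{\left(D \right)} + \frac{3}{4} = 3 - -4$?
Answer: $-256 + \frac{\sqrt{1509905}}{2} \approx 358.39$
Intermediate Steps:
$L{\left(D \right)} = \frac{25}{4}$ ($L{\left(D \right)} = - \frac{3}{4} + \left(3 - -4\right) = - \frac{3}{4} + \left(3 + 4\right) = - \frac{3}{4} + 7 = \frac{25}{4}$)
$q{\left(c \right)} = -8 + \left(-10 + c\right) \left(13 + c\right)$ ($q{\left(c \right)} = -8 + \left(13 + c\right) \left(c - 10\right) = -8 + \left(13 + c\right) \left(-10 + c\right) = -8 + \left(-10 + c\right) \left(13 + c\right)$)
$a{\left(F,k \right)} = -7 + \sqrt{- \frac{527}{4} + F^{2} + 3 F}$ ($a{\left(F,k \right)} = -7 + \sqrt{\left(-138 + F^{2} + 3 F\right) + \frac{25}{4}} = -7 + \sqrt{- \frac{527}{4} + F^{2} + 3 F}$)
$N{\left(b \right)} = 11 + b$
$a{\left(-616,1097 \right)} + N{\left(-260 \right)} = \left(-7 + \frac{\sqrt{-527 + 4 \left(-616\right)^{2} + 12 \left(-616\right)}}{2}\right) + \left(11 - 260\right) = \left(-7 + \frac{\sqrt{-527 + 4 \cdot 379456 - 7392}}{2}\right) - 249 = \left(-7 + \frac{\sqrt{-527 + 1517824 - 7392}}{2}\right) - 249 = \left(-7 + \frac{\sqrt{1509905}}{2}\right) - 249 = -256 + \frac{\sqrt{1509905}}{2}$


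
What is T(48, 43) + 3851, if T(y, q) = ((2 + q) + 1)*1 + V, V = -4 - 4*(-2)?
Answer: 3901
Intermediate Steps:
V = 4 (V = -4 + 8 = 4)
T(y, q) = 7 + q (T(y, q) = ((2 + q) + 1)*1 + 4 = (3 + q)*1 + 4 = (3 + q) + 4 = 7 + q)
T(48, 43) + 3851 = (7 + 43) + 3851 = 50 + 3851 = 3901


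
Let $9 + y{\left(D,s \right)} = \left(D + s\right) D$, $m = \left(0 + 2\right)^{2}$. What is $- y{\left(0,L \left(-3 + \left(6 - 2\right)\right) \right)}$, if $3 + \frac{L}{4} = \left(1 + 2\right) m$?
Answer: $9$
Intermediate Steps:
$m = 4$ ($m = 2^{2} = 4$)
$L = 36$ ($L = -12 + 4 \left(1 + 2\right) 4 = -12 + 4 \cdot 3 \cdot 4 = -12 + 4 \cdot 12 = -12 + 48 = 36$)
$y{\left(D,s \right)} = -9 + D \left(D + s\right)$ ($y{\left(D,s \right)} = -9 + \left(D + s\right) D = -9 + D \left(D + s\right)$)
$- y{\left(0,L \left(-3 + \left(6 - 2\right)\right) \right)} = - (-9 + 0^{2} + 0 \cdot 36 \left(-3 + \left(6 - 2\right)\right)) = - (-9 + 0 + 0 \cdot 36 \left(-3 + \left(6 - 2\right)\right)) = - (-9 + 0 + 0 \cdot 36 \left(-3 + 4\right)) = - (-9 + 0 + 0 \cdot 36 \cdot 1) = - (-9 + 0 + 0 \cdot 36) = - (-9 + 0 + 0) = \left(-1\right) \left(-9\right) = 9$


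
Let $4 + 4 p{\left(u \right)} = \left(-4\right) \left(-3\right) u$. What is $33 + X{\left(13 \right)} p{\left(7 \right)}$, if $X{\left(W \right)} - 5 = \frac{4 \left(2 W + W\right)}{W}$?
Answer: $373$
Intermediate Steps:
$p{\left(u \right)} = -1 + 3 u$ ($p{\left(u \right)} = -1 + \frac{\left(-4\right) \left(-3\right) u}{4} = -1 + \frac{12 u}{4} = -1 + 3 u$)
$X{\left(W \right)} = 17$ ($X{\left(W \right)} = 5 + \frac{4 \left(2 W + W\right)}{W} = 5 + \frac{4 \cdot 3 W}{W} = 5 + \frac{12 W}{W} = 5 + 12 = 17$)
$33 + X{\left(13 \right)} p{\left(7 \right)} = 33 + 17 \left(-1 + 3 \cdot 7\right) = 33 + 17 \left(-1 + 21\right) = 33 + 17 \cdot 20 = 33 + 340 = 373$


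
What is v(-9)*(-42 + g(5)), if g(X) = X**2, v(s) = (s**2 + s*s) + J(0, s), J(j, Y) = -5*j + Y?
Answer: -2601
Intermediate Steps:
J(j, Y) = Y - 5*j
v(s) = s + 2*s**2 (v(s) = (s**2 + s*s) + (s - 5*0) = (s**2 + s**2) + (s + 0) = 2*s**2 + s = s + 2*s**2)
v(-9)*(-42 + g(5)) = (-9*(1 + 2*(-9)))*(-42 + 5**2) = (-9*(1 - 18))*(-42 + 25) = -9*(-17)*(-17) = 153*(-17) = -2601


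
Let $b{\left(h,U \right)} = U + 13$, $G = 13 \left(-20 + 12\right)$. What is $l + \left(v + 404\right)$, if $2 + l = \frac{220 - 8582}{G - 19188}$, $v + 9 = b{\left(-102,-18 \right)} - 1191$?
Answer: $- \frac{7741557}{9646} \approx -802.57$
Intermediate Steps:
$G = -104$ ($G = 13 \left(-8\right) = -104$)
$b{\left(h,U \right)} = 13 + U$
$v = -1205$ ($v = -9 + \left(\left(13 - 18\right) - 1191\right) = -9 - 1196 = -1205$)
$l = - \frac{15111}{9646}$ ($l = -2 + \frac{220 - 8582}{-104 - 19188} = -2 - \frac{8362}{-19292} = -2 - - \frac{4181}{9646} = -2 + \frac{4181}{9646} = - \frac{15111}{9646} \approx -1.5666$)
$l + \left(v + 404\right) = - \frac{15111}{9646} + \left(-1205 + 404\right) = - \frac{15111}{9646} - 801 = - \frac{7741557}{9646}$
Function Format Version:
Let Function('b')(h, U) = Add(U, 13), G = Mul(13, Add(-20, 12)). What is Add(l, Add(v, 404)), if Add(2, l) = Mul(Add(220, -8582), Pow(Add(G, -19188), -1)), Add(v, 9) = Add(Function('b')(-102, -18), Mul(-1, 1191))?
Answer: Rational(-7741557, 9646) ≈ -802.57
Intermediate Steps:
G = -104 (G = Mul(13, -8) = -104)
Function('b')(h, U) = Add(13, U)
v = -1205 (v = Add(-9, Add(Add(13, -18), Mul(-1, 1191))) = Add(-9, Add(-5, -1191)) = Add(-9, -1196) = -1205)
l = Rational(-15111, 9646) (l = Add(-2, Mul(Add(220, -8582), Pow(Add(-104, -19188), -1))) = Add(-2, Mul(-8362, Pow(-19292, -1))) = Add(-2, Mul(-8362, Rational(-1, 19292))) = Add(-2, Rational(4181, 9646)) = Rational(-15111, 9646) ≈ -1.5666)
Add(l, Add(v, 404)) = Add(Rational(-15111, 9646), Add(-1205, 404)) = Add(Rational(-15111, 9646), -801) = Rational(-7741557, 9646)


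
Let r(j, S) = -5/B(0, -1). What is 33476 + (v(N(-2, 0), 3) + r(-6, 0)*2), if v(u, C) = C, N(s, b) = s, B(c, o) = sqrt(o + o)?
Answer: 33479 + 5*I*sqrt(2) ≈ 33479.0 + 7.0711*I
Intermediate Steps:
B(c, o) = sqrt(2)*sqrt(o) (B(c, o) = sqrt(2*o) = sqrt(2)*sqrt(o))
r(j, S) = 5*I*sqrt(2)/2 (r(j, S) = -5*(-I*sqrt(2)/2) = -(-5)*I*sqrt(2)/2 = 5*I*sqrt(2)/2)
33476 + (v(N(-2, 0), 3) + r(-6, 0)*2) = 33476 + (3 + (5*I*sqrt(2)/2)*2) = 33476 + (3 + 5*I*sqrt(2)) = 33479 + 5*I*sqrt(2)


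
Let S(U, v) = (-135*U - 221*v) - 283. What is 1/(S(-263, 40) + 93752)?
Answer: 1/120134 ≈ 8.3240e-6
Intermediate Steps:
S(U, v) = -283 - 221*v - 135*U (S(U, v) = (-221*v - 135*U) - 283 = -283 - 221*v - 135*U)
1/(S(-263, 40) + 93752) = 1/((-283 - 221*40 - 135*(-263)) + 93752) = 1/((-283 - 8840 + 35505) + 93752) = 1/(26382 + 93752) = 1/120134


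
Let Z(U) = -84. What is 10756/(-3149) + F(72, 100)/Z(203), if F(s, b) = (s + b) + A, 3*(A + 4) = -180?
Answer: -103633/22043 ≈ -4.7014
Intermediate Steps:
A = -64 (A = -4 + (1/3)*(-180) = -4 - 60 = -64)
F(s, b) = -64 + b + s (F(s, b) = (s + b) - 64 = (b + s) - 64 = -64 + b + s)
10756/(-3149) + F(72, 100)/Z(203) = 10756/(-3149) + (-64 + 100 + 72)/(-84) = 10756*(-1/3149) + 108*(-1/84) = -10756/3149 - 9/7 = -103633/22043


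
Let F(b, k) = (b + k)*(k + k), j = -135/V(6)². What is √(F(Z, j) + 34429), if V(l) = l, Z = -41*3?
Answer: √566074/4 ≈ 188.09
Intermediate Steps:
Z = -123
j = -15/4 (j = -135/(6²) = -135/36 = -135*1/36 = -15/4 ≈ -3.7500)
F(b, k) = 2*k*(b + k) (F(b, k) = (b + k)*(2*k) = 2*k*(b + k))
√(F(Z, j) + 34429) = √(2*(-15/4)*(-123 - 15/4) + 34429) = √(2*(-15/4)*(-507/4) + 34429) = √(7605/8 + 34429) = √(283037/8) = √566074/4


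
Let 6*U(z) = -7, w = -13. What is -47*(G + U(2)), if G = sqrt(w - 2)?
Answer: 329/6 - 47*I*sqrt(15) ≈ 54.833 - 182.03*I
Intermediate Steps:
U(z) = -7/6 (U(z) = (1/6)*(-7) = -7/6)
G = I*sqrt(15) (G = sqrt(-13 - 2) = sqrt(-15) = I*sqrt(15) ≈ 3.873*I)
-47*(G + U(2)) = -47*(I*sqrt(15) - 7/6) = -47*(-7/6 + I*sqrt(15)) = 329/6 - 47*I*sqrt(15)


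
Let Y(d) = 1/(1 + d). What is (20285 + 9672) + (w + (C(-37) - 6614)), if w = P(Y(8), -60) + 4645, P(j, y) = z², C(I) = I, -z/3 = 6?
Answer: 28275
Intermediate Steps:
z = -18 (z = -3*6 = -18)
P(j, y) = 324 (P(j, y) = (-18)² = 324)
w = 4969 (w = 324 + 4645 = 4969)
(20285 + 9672) + (w + (C(-37) - 6614)) = (20285 + 9672) + (4969 + (-37 - 6614)) = 29957 + (4969 - 6651) = 29957 - 1682 = 28275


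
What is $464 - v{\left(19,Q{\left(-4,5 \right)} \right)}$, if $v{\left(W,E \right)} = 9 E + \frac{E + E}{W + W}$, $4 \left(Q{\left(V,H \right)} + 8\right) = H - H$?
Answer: $\frac{10192}{19} \approx 536.42$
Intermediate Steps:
$Q{\left(V,H \right)} = -8$ ($Q{\left(V,H \right)} = -8 + \frac{H - H}{4} = -8 + \frac{1}{4} \cdot 0 = -8 + 0 = -8$)
$v{\left(W,E \right)} = 9 E + \frac{E}{W}$ ($v{\left(W,E \right)} = 9 E + \frac{2 E}{2 W} = 9 E + 2 E \frac{1}{2 W} = 9 E + \frac{E}{W}$)
$464 - v{\left(19,Q{\left(-4,5 \right)} \right)} = 464 - \left(9 \left(-8\right) - \frac{8}{19}\right) = 464 - \left(-72 - \frac{8}{19}\right) = 464 - - \frac{1376}{19} = 464 + \frac{1376}{19} = \frac{10192}{19}$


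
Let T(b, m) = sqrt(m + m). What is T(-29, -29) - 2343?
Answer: -2343 + I*sqrt(58) ≈ -2343.0 + 7.6158*I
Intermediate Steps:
T(b, m) = sqrt(2)*sqrt(m) (T(b, m) = sqrt(2*m) = sqrt(2)*sqrt(m))
T(-29, -29) - 2343 = sqrt(2)*sqrt(-29) - 2343 = sqrt(2)*(I*sqrt(29)) - 2343 = I*sqrt(58) - 2343 = -2343 + I*sqrt(58)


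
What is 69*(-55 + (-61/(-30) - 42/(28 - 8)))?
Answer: -18998/5 ≈ -3799.6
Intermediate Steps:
69*(-55 + (-61/(-30) - 42/(28 - 8))) = 69*(-55 + (-61*(-1/30) - 42/20)) = 69*(-55 + (61/30 - 42*1/20)) = 69*(-55 + (61/30 - 21/10)) = 69*(-55 - 1/15) = 69*(-826/15) = -18998/5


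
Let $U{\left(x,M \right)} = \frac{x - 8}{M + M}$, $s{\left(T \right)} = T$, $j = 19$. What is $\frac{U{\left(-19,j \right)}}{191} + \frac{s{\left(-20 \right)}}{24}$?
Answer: $- \frac{9113}{10887} \approx -0.83705$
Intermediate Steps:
$U{\left(x,M \right)} = \frac{-8 + x}{2 M}$
$\frac{U{\left(-19,j \right)}}{191} + \frac{s{\left(-20 \right)}}{24} = \frac{\frac{1}{2} \cdot \frac{1}{19} \left(-8 - 19\right)}{191} - \frac{20}{24} = \frac{1}{2} \cdot \frac{1}{19} \left(-27\right) \frac{1}{191} - \frac{5}{6} = \left(- \frac{27}{38}\right) \frac{1}{191} - \frac{5}{6} = - \frac{27}{7258} - \frac{5}{6} = - \frac{9113}{10887}$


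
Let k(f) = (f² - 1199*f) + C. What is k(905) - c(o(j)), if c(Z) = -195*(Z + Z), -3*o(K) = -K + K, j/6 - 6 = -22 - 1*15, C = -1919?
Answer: -267989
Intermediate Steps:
k(f) = -1919 + f² - 1199*f (k(f) = (f² - 1199*f) - 1919 = -1919 + f² - 1199*f)
j = -186 (j = 36 + 6*(-22 - 1*15) = 36 + 6*(-22 - 15) = 36 + 6*(-37) = 36 - 222 = -186)
o(K) = 0 (o(K) = -(-K + K)/3 = -⅓*0 = 0)
c(Z) = -390*Z
k(905) - c(o(j)) = (-1919 + 905² - 1199*905) - (-390)*0 = (-1919 + 819025 - 1085095) - 1*0 = -267989 + 0 = -267989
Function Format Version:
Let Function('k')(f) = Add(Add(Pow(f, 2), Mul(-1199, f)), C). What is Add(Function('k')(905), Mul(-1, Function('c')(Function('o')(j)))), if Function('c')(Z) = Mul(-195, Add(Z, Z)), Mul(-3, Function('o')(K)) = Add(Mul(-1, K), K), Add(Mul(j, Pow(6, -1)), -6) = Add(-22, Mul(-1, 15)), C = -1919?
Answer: -267989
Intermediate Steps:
Function('k')(f) = Add(-1919, Pow(f, 2), Mul(-1199, f)) (Function('k')(f) = Add(Add(Pow(f, 2), Mul(-1199, f)), -1919) = Add(-1919, Pow(f, 2), Mul(-1199, f)))
j = -186 (j = Add(36, Mul(6, Add(-22, Mul(-1, 15)))) = Add(36, Mul(6, Add(-22, -15))) = Add(36, Mul(6, -37)) = Add(36, -222) = -186)
Function('o')(K) = 0 (Function('o')(K) = Mul(Rational(-1, 3), Add(Mul(-1, K), K)) = Mul(Rational(-1, 3), 0) = 0)
Function('c')(Z) = Mul(-390, Z) (Function('c')(Z) = Mul(-195, Mul(2, Z)) = Mul(-390, Z))
Add(Function('k')(905), Mul(-1, Function('c')(Function('o')(j)))) = Add(Add(-1919, Pow(905, 2), Mul(-1199, 905)), Mul(-1, Mul(-390, 0))) = Add(Add(-1919, 819025, -1085095), Mul(-1, 0)) = Add(-267989, 0) = -267989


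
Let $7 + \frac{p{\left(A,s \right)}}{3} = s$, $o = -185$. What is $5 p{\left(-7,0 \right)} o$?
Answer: $19425$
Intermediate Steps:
$p{\left(A,s \right)} = -21 + 3 s$
$5 p{\left(-7,0 \right)} o = 5 \left(-21 + 3 \cdot 0\right) \left(-185\right) = 5 \left(-21 + 0\right) \left(-185\right) = 5 \left(\left(-21\right) \left(-185\right)\right) = 5 \cdot 3885 = 19425$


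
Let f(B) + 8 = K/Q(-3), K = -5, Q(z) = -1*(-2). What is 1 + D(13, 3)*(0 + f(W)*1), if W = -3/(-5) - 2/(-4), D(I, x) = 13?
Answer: -271/2 ≈ -135.50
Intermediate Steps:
Q(z) = 2
W = 11/10 (W = -3*(-⅕) - 2*(-¼) = ⅗ + ½ = 11/10 ≈ 1.1000)
f(B) = -21/2 (f(B) = -8 - 5/2 = -21/2)
1 + D(13, 3)*(0 + f(W)*1) = 1 + 13*(0 - 21/2*1) = 1 + 13*(0 - 21/2) = 1 + 13*(-21/2) = 1 - 273/2 = -271/2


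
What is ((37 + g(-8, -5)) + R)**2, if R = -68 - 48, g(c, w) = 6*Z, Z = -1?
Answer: 7225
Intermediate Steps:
g(c, w) = -6 (g(c, w) = 6*(-1) = -6)
R = -116
((37 + g(-8, -5)) + R)**2 = ((37 - 6) - 116)**2 = (31 - 116)**2 = (-85)**2 = 7225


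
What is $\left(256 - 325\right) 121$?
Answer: $-8349$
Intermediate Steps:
$\left(256 - 325\right) 121 = \left(-69\right) 121 = -8349$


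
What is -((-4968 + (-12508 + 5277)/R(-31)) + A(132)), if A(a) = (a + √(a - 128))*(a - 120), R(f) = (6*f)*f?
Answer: 19380991/5766 ≈ 3361.3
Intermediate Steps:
R(f) = 6*f²
A(a) = (-120 + a)*(a + √(-128 + a)) (A(a) = (a + √(-128 + a))*(-120 + a) = (-120 + a)*(a + √(-128 + a)))
-((-4968 + (-12508 + 5277)/R(-31)) + A(132)) = -((-4968 + (-12508 + 5277)/((6*(-31)²))) + (132² - 120*132 - 120*√(-128 + 132) + 132*√(-128 + 132))) = -((-4968 - 7231/(6*961)) + (17424 - 15840 - 120*√4 + 132*√4)) = -((-4968 - 7231/5766) + (17424 - 15840 - 120*2 + 132*2)) = -((-4968 - 7231*1/5766) + (17424 - 15840 - 240 + 264)) = -((-4968 - 7231/5766) + 1608) = -(-28652719/5766 + 1608) = -1*(-19380991/5766) = 19380991/5766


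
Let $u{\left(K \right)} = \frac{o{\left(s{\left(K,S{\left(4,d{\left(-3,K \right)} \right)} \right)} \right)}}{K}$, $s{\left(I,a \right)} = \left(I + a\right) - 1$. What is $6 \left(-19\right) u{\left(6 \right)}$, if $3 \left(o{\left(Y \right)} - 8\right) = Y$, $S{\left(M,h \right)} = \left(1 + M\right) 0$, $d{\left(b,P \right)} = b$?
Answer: $- \frac{551}{3} \approx -183.67$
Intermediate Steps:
$S{\left(M,h \right)} = 0$
$s{\left(I,a \right)} = -1 + I + a$
$o{\left(Y \right)} = 8 + \frac{Y}{3}$
$u{\left(K \right)} = \frac{\frac{23}{3} + \frac{K}{3}}{K}$ ($u{\left(K \right)} = \frac{8 + \frac{-1 + K + 0}{3}}{K} = \frac{8 + \frac{-1 + K}{3}}{K} = \frac{8 + \left(- \frac{1}{3} + \frac{K}{3}\right)}{K} = \frac{\frac{23}{3} + \frac{K}{3}}{K}$)
$6 \left(-19\right) u{\left(6 \right)} = 6 \left(-19\right) \frac{23 + 6}{3 \cdot 6} = - 114 \cdot \frac{1}{3} \cdot \frac{1}{6} \cdot 29 = \left(-114\right) \frac{29}{18} = - \frac{551}{3}$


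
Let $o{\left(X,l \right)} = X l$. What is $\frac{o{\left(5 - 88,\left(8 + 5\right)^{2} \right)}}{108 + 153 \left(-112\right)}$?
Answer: $\frac{14027}{17028} \approx 0.82376$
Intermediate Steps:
$\frac{o{\left(5 - 88,\left(8 + 5\right)^{2} \right)}}{108 + 153 \left(-112\right)} = \frac{\left(5 - 88\right) \left(8 + 5\right)^{2}}{108 + 153 \left(-112\right)} = \frac{\left(-83\right) 13^{2}}{108 - 17136} = \frac{\left(-83\right) 169}{-17028} = \left(-14027\right) \left(- \frac{1}{17028}\right) = \frac{14027}{17028}$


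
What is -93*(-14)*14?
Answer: 18228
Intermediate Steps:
-93*(-14)*14 = -31*(-42)*14 = 1302*14 = 18228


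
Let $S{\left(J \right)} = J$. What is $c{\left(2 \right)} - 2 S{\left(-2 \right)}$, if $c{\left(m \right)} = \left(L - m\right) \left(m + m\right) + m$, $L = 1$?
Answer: $2$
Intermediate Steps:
$c{\left(m \right)} = m + 2 m \left(1 - m\right)$ ($c{\left(m \right)} = \left(1 - m\right) \left(m + m\right) + m = \left(1 - m\right) 2 m + m = 2 m \left(1 - m\right) + m = m + 2 m \left(1 - m\right)$)
$c{\left(2 \right)} - 2 S{\left(-2 \right)} = 2 \left(3 - 4\right) - -4 = 2 \left(3 - 4\right) + 4 = 2 \left(-1\right) + 4 = -2 + 4 = 2$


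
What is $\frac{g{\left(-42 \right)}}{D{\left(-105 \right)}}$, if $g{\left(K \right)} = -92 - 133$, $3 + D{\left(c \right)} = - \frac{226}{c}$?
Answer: $\frac{23625}{89} \approx 265.45$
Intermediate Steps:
$D{\left(c \right)} = -3 - \frac{226}{c}$
$g{\left(K \right)} = -225$ ($g{\left(K \right)} = -92 - 133 = -225$)
$\frac{g{\left(-42 \right)}}{D{\left(-105 \right)}} = - \frac{225}{-3 - \frac{226}{-105}} = - \frac{225}{-3 - - \frac{226}{105}} = - \frac{225}{-3 + \frac{226}{105}} = - \frac{225}{- \frac{89}{105}} = \left(-225\right) \left(- \frac{105}{89}\right) = \frac{23625}{89}$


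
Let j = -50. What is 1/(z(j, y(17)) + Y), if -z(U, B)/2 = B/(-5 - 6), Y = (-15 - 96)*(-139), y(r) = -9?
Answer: 11/169701 ≈ 6.4820e-5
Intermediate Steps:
Y = 15429 (Y = -111*(-139) = 15429)
z(U, B) = 2*B/11 (z(U, B) = -2*B/(-5 - 6) = -2*B/(-11) = -(-2)*B/11 = 2*B/11)
1/(z(j, y(17)) + Y) = 1/((2/11)*(-9) + 15429) = 1/(-18/11 + 15429) = 1/(169701/11) = 11/169701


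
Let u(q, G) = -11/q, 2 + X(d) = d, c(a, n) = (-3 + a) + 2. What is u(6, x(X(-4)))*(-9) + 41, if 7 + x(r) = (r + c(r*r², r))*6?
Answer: 115/2 ≈ 57.500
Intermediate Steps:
c(a, n) = -1 + a
X(d) = -2 + d
x(r) = -13 + 6*r + 6*r³ (x(r) = -7 + (r + (-1 + r*r²))*6 = -7 + (r + (-1 + r³))*6 = -7 + (-1 + r + r³)*6 = -7 + (-6 + 6*r + 6*r³) = -13 + 6*r + 6*r³)
u(6, x(X(-4)))*(-9) + 41 = -11/6*(-9) + 41 = 33/2 + 41 = 115/2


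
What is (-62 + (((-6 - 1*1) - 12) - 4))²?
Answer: 7225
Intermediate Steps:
(-62 + (((-6 - 1*1) - 12) - 4))² = (-62 + (((-6 - 1) - 12) - 4))² = (-62 + ((-7 - 12) - 4))² = (-62 + (-19 - 4))² = (-62 - 23)² = (-85)² = 7225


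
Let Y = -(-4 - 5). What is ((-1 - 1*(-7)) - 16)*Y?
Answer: -90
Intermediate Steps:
Y = 9 (Y = -1*(-9) = 9)
((-1 - 1*(-7)) - 16)*Y = ((-1 - 1*(-7)) - 16)*9 = ((-1 + 7) - 16)*9 = (6 - 16)*9 = -10*9 = -90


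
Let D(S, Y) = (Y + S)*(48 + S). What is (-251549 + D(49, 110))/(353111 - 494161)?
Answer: 118063/70525 ≈ 1.6741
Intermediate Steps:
D(S, Y) = (48 + S)*(S + Y) (D(S, Y) = (S + Y)*(48 + S) = (48 + S)*(S + Y))
(-251549 + D(49, 110))/(353111 - 494161) = (-251549 + (49² + 48*49 + 48*110 + 49*110))/(353111 - 494161) = (-251549 + (2401 + 2352 + 5280 + 5390))/(-141050) = (-251549 + 15423)*(-1/141050) = -236126*(-1/141050) = 118063/70525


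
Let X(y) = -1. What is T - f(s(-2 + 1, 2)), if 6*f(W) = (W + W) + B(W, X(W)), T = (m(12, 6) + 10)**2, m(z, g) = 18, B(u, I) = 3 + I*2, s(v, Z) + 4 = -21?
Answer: 4753/6 ≈ 792.17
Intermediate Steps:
s(v, Z) = -25 (s(v, Z) = -4 - 21 = -25)
B(u, I) = 3 + 2*I
T = 784 (T = (18 + 10)**2 = 28**2 = 784)
f(W) = 1/6 + W/3 (f(W) = ((W + W) + (3 + 2*(-1)))/6 = (2*W + (3 - 2))/6 = (2*W + 1)/6 = (1 + 2*W)/6 = 1/6 + W/3)
T - f(s(-2 + 1, 2)) = 784 - (1/6 + (1/3)*(-25)) = 784 - (1/6 - 25/3) = 784 - 1*(-49/6) = 784 + 49/6 = 4753/6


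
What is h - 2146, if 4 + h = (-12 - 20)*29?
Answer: -3078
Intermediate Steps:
h = -932 (h = -4 + (-12 - 20)*29 = -4 - 32*29 = -4 - 928 = -932)
h - 2146 = -932 - 2146 = -3078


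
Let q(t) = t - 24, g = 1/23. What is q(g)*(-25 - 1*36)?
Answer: 33611/23 ≈ 1461.3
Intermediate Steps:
g = 1/23 ≈ 0.043478
q(t) = -24 + t
q(g)*(-25 - 1*36) = (-24 + 1/23)*(-25 - 1*36) = -551*(-25 - 36)/23 = -551/23*(-61) = 33611/23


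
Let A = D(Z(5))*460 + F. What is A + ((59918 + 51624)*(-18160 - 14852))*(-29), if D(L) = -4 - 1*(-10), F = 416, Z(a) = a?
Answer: 106784513792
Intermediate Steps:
D(L) = 6 (D(L) = -4 + 10 = 6)
A = 3176 (A = 6*460 + 416 = 2760 + 416 = 3176)
A + ((59918 + 51624)*(-18160 - 14852))*(-29) = 3176 + ((59918 + 51624)*(-18160 - 14852))*(-29) = 3176 + (111542*(-33012))*(-29) = 3176 - 3682224504*(-29) = 3176 + 106784510616 = 106784513792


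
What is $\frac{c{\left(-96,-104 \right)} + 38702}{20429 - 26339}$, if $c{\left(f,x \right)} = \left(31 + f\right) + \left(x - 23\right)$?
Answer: $- \frac{3851}{591} \approx -6.5161$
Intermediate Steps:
$c{\left(f,x \right)} = 8 + f + x$ ($c{\left(f,x \right)} = \left(31 + f\right) + \left(x - 23\right) = \left(31 + f\right) + \left(-23 + x\right) = 8 + f + x$)
$\frac{c{\left(-96,-104 \right)} + 38702}{20429 - 26339} = \frac{\left(8 - 96 - 104\right) + 38702}{20429 - 26339} = \frac{-192 + 38702}{-5910} = 38510 \left(- \frac{1}{5910}\right) = - \frac{3851}{591}$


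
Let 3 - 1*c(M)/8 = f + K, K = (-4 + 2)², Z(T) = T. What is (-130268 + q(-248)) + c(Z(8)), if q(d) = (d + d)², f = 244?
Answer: 113788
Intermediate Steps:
K = 4 (K = (-2)² = 4)
q(d) = 4*d² (q(d) = (2*d)² = 4*d²)
c(M) = -1960 (c(M) = 24 - 8*(244 + 4) = 24 - 8*248 = 24 - 1984 = -1960)
(-130268 + q(-248)) + c(Z(8)) = (-130268 + 4*(-248)²) - 1960 = (-130268 + 4*61504) - 1960 = (-130268 + 246016) - 1960 = 115748 - 1960 = 113788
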